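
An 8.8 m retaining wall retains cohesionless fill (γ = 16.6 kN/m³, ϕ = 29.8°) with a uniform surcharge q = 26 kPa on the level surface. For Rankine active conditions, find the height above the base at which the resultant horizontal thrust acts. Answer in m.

3.32 m

K_a = 0.3360.
Triangular part P₁ = ½K_aγH² = 216.0 at H/3 = 2.933 m; rectangular part P₂ = K_a q H = 76.88 at H/2 = 4.400 m.
ȳ = (P₁·2.933 + P₂·4.400)/(P₁+P₂) = 3.318 m.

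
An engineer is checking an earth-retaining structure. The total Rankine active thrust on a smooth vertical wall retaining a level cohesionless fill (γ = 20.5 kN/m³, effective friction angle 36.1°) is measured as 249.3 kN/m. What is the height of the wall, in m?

K_a = 0.2585. P_a = ½ K_a γ H² ⇒ H = √(2P_a/(K_a γ)).
H = √(2×249.3/(0.2585×20.5)) = 9.700 m.

9.70 m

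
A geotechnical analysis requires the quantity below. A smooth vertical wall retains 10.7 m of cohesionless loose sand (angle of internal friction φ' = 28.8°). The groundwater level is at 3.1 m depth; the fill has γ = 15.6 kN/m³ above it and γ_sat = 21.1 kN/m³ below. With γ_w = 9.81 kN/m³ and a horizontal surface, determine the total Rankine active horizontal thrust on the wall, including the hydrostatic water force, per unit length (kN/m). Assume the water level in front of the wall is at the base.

K_a = tan²(45° − φ/2) = 0.3498.
γ' = 21.1 − 9.81 = 11.29 kN/m³. Depth below WT = 7.6 m.
σ'_h at WT = K_a γ d_w = 16.91 kPa; at base = 16.91 + K_a γ' × 7.6 = 46.92 kPa.
P₁ (0–3.1 m) = ½×16.91×3.1 = 26.22. P₂ (3.1–10.7 m) = ½(16.91+46.92)×7.6 = 242.6.
P_w = ½ γ_w h₂² = 0.5×9.81×7.6² = 283.3. Total = 26.22+242.6+283.3 = 552.1 kN/m.

552 kN/m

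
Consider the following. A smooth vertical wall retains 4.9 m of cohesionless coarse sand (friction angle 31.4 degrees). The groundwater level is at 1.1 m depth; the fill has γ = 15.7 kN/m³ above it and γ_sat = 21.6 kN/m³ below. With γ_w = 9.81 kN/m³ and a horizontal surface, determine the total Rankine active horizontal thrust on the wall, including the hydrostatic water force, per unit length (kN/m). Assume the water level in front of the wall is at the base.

K_a = tan²(45° − φ/2) = 0.3149.
γ' = 21.6 − 9.81 = 11.79 kN/m³. Depth below WT = 3.8 m.
σ'_h at WT = K_a γ d_w = 5.439 kPa; at base = 5.439 + K_a γ' × 3.8 = 19.55 kPa.
P₁ (0–1.1 m) = ½×5.439×1.1 = 2.991. P₂ (1.1–4.9 m) = ½(5.439+19.55)×3.8 = 47.47.
P_w = ½ γ_w h₂² = 0.5×9.81×3.8² = 70.83. Total = 2.991+47.47+70.83 = 121.3 kN/m.

121 kN/m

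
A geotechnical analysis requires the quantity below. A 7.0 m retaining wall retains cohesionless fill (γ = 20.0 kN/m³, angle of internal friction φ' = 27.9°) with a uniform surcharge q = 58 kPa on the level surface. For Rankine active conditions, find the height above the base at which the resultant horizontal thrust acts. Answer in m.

2.86 m

K_a = 0.3625.
Triangular part P₁ = ½K_aγH² = 177.6 at H/3 = 2.333 m; rectangular part P₂ = K_a q H = 147.2 at H/2 = 3.500 m.
ȳ = (P₁·2.333 + P₂·3.500)/(P₁+P₂) = 2.862 m.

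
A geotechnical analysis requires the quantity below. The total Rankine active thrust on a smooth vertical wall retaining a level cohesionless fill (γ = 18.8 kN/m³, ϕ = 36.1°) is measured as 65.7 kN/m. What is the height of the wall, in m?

K_a = 0.2585. P_a = ½ K_a γ H² ⇒ H = √(2P_a/(K_a γ)).
H = √(2×65.7/(0.2585×18.8)) = 5.200 m.

5.20 m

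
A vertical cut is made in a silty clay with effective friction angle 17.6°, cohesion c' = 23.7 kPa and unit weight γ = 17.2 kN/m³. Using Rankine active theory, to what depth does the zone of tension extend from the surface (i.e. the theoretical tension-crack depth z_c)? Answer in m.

3.77 m

K_a = tan²(45° − 17.6°/2) = 0.5357; √K_a = 0.7319.
The active pressure is zero where K_a γ z = 2c√K_a, so z_c = 2c/(γ√K_a) = 2×23.7/(17.2×0.7319) = 3.765 m.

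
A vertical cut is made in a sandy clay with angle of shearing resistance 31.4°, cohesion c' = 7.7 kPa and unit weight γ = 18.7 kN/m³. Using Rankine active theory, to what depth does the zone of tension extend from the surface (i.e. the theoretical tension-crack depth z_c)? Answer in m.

K_a = tan²(45° − 31.4°/2) = 0.3149; √K_a = 0.5612.
The active pressure is zero where K_a γ z = 2c√K_a, so z_c = 2c/(γ√K_a) = 2×7.7/(18.7×0.5612) = 1.468 m.

1.47 m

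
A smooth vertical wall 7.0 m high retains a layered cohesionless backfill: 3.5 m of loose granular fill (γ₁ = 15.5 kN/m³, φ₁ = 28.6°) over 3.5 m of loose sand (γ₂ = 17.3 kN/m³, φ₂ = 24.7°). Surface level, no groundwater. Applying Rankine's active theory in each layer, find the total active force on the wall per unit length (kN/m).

K_a1 = tan²(45°−28.6°/2) = 0.3525; K_a2 = tan²(45°−24.7°/2) = 0.4106.
Layer 1: σ at base = K_a1 γ₁ h₁ = 19.13 kPa; P₁ = ½×19.13×3.5 = 33.47.
Layer 2: σ_v at top = γ₁h₁ = 54.25; σ_h top = K_a2×54.25 = 22.27; σ_h base = K_a2×(54.25+17.3×3.5) = 47.13.
P₂ = ½(22.27+47.13)×3.5 = 121.5. Total P_a = 33.47+121.5 = 154.9 kN/m.

155 kN/m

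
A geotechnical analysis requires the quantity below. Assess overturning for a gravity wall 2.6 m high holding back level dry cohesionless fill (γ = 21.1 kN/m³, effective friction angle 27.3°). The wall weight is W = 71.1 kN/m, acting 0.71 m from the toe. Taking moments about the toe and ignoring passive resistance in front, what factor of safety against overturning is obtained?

2.20

K_a = tan²(45° − 27.3°/2) = 0.3711.
P_a = ½K_aγH² = 0.5×0.3711×21.1×2.6² = 26.47 kN/m, acting at H/3 = 0.8667 m above the base.
Overturning moment M_o = P_a × H/3 = 26.47 × 0.8667 = 22.94.
Resisting moment M_r = W × 0.71 = 71.1 × 0.71 = 50.48.
FS_overturning = M_r/M_o = 50.48/22.94 = 2.201.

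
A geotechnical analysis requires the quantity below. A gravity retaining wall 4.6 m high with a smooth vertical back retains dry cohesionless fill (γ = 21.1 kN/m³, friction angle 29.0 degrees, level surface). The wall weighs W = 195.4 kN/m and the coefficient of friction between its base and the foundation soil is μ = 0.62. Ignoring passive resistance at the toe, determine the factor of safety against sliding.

1.56

K_a = tan²(45° − 29.0°/2) = 0.3470.
P_a = ½K_aγH² = 0.5×0.3470×21.1×4.6² = 77.46 kN/m, acting at H/3 = 1.533 m above the base.
FS_sliding = μW / P_a = 0.62×195.4 / 77.46 = 1.564.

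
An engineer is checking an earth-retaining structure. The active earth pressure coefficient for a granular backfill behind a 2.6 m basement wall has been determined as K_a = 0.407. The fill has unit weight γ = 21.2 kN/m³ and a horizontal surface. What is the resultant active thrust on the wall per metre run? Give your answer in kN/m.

29.2 kN/m

P = ½ K_a γ H² = 0.5 × 0.407 × 21.2 × 2.6² = 29.16 kN/m.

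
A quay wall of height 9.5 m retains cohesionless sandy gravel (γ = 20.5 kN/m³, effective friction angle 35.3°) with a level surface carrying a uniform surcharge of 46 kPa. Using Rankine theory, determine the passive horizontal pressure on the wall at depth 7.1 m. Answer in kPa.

716 kPa

K_p = (1 + sin φ)/(1 − sin φ) = 3.738.
σ_v = γz + q = 20.5 × 7.1 + 46 = 191.5 kPa.
σ_h = K_p σ_v = 3.738 × 191.5 = 716.0 kPa.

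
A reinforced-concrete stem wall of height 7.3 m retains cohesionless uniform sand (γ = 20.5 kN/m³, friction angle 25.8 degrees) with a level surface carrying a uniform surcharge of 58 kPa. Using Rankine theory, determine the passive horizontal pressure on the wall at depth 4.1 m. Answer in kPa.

K_p = (1 + sin φ)/(1 − sin φ) = 2.541.
σ_v = γz + q = 20.5 × 4.1 + 58 = 142.1 kPa.
σ_h = K_p σ_v = 2.541 × 142.1 = 361.0 kPa.

361 kPa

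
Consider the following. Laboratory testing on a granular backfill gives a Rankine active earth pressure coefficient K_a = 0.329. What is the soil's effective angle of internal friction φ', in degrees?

30.3°

K_a = tan²(45° − φ/2) ⇒ 45° − φ/2 = arctan(√0.329) = 29.84°.
φ = 2(45° − 29.84°) = 30.32°.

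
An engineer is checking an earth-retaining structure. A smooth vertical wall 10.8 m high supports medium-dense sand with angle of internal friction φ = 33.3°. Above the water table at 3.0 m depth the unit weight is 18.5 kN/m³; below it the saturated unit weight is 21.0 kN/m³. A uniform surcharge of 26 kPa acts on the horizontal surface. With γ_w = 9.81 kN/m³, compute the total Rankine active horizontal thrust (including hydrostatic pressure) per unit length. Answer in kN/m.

630 kN/m

K_a = tan²(45° − φ/2) = 0.2911.
γ' = 21.0 − 9.81 = 11.19 kN/m³. h₂ = H − d_w = 7.8 m.
σ'_h: at surface K_a·q = 7.570; at WT K_a(q+γd_w) = 23.73; at base K_a(q+γd_w+γ'h₂) = 49.14 kPa.
P₁ = ½(7.570+23.73)×3.0 = 46.95; P₂ = ½(23.73+49.14)×7.8 = 284.2; P_w = ½γ_w h₂² = 298.4.
Total = 46.95+284.2+298.4 = 629.5 kN/m.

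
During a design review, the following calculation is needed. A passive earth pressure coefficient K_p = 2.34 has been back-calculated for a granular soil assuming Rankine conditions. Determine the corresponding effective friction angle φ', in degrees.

K_p = (1+sin φ)/(1−sin φ) ⇒ sin φ = (K_p − 1)/(K_p + 1) = 0.4012.
φ = arcsin(0.4012) = 23.65°.

23.7°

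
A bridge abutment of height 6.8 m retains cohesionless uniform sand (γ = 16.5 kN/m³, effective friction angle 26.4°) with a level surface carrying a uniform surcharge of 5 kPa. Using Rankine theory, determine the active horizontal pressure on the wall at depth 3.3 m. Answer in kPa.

22.9 kPa

K_a = (1 − sin φ)/(1 + sin φ) = 0.3844.
σ_v = γz + q = 16.5 × 3.3 + 5 = 59.45 kPa.
σ_h = K_a σ_v = 0.3844 × 59.45 = 22.85 kPa.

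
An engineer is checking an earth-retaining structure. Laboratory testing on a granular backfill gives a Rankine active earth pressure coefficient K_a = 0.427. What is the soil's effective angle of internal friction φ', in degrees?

K_a = tan²(45° − φ/2) ⇒ 45° − φ/2 = arctan(√0.427) = 33.16°.
φ = 2(45° − 33.16°) = 23.67°.

23.7°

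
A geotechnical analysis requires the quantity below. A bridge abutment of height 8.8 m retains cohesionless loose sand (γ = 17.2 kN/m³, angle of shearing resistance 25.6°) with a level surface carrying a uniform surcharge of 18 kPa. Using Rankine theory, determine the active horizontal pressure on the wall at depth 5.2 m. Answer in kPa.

K_a = (1 − sin φ)/(1 + sin φ) = 0.3966.
σ_v = γz + q = 17.2 × 5.2 + 18 = 107.4 kPa.
σ_h = K_a σ_v = 0.3966 × 107.4 = 42.61 kPa.

42.6 kPa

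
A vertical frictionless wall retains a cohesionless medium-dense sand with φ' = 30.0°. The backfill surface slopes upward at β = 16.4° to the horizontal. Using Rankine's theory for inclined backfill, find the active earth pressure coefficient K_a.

K_a = cos β · (cos β − √(cos²β − cos²φ)) / (cos β + √(cos²β − cos²φ)).
cos β = 0.9593, cos φ = 0.8660, √(cos²β − cos²φ) = 0.4127.
K_a = 0.9593 × (0.9593 − 0.4127)/(0.9593 + 0.4127) = 0.3822.

0.382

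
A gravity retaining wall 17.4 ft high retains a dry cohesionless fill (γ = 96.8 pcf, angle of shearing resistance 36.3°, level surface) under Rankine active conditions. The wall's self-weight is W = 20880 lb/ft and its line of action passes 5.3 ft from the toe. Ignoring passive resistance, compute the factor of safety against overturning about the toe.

K_a = tan²(45° − 36.3°/2) = 0.2563.
P_a = ½K_aγH² = 0.5×0.2563×96.8×17.4² = 3755 lb/ft, acting at H/3 = 5.800 ft above the base.
Overturning moment M_o = P_a × H/3 = 3755 × 5.800 = 21780.
Resisting moment M_r = W × 5.3 = 20880 × 5.3 = 110700.
FS_overturning = M_r/M_o = 110700/21780 = 5.081.

5.08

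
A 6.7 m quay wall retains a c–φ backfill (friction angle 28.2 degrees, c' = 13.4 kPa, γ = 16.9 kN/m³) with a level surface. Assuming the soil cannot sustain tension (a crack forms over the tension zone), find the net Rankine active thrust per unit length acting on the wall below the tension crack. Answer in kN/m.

K_a = 0.3582; √K_a = 0.5985.
Tension-crack depth z_c = 2c/(γ√K_a) = 2×13.4/(16.9×0.5985) = 2.650 m.
σ_a at base = K_a γ H − 2c√K_a = 0.3582×16.9×6.7 − 2×13.4×0.5985 = 24.52 kPa.
P_a = ½ × 24.52 × (H − z_c) = 0.5×24.52×4.050 = 49.65 kN/m.

49.7 kN/m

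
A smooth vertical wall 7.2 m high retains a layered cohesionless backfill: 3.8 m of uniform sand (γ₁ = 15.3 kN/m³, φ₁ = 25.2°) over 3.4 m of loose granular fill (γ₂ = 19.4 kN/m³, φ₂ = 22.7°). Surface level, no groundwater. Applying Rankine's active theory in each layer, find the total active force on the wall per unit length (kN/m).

K_a1 = tan²(45°−25.2°/2) = 0.4027; K_a2 = tan²(45°−22.7°/2) = 0.4431.
Layer 1: σ at base = K_a1 γ₁ h₁ = 23.42 kPa; P₁ = ½×23.42×3.8 = 44.49.
Layer 2: σ_v at top = γ₁h₁ = 58.14; σ_h top = K_a2×58.14 = 25.76; σ_h base = K_a2×(58.14+19.4×3.4) = 54.99.
P₂ = ½(25.76+54.99)×3.4 = 137.3. Total P_a = 44.49+137.3 = 181.8 kN/m.

182 kN/m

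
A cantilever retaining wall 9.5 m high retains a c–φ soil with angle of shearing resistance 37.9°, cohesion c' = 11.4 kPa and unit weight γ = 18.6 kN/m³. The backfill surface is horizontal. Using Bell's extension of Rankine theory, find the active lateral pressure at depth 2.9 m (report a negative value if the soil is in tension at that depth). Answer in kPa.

1.74 kPa

K_a = (1 − sin φ)/(1 + sin φ) = 0.2389.
σ_a = K_a γ z − 2c√K_a = 0.2389×18.6×2.9 − 2×11.4×0.4888 = 1.743 kPa.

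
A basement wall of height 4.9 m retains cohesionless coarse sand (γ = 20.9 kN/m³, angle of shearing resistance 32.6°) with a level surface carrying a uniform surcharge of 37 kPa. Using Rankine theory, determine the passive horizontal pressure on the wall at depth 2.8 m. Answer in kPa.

K_p = (1 + sin φ)/(1 − sin φ) = 3.336.
σ_v = γz + q = 20.9 × 2.8 + 37 = 95.52 kPa.
σ_h = K_p σ_v = 3.336 × 95.52 = 318.7 kPa.

319 kPa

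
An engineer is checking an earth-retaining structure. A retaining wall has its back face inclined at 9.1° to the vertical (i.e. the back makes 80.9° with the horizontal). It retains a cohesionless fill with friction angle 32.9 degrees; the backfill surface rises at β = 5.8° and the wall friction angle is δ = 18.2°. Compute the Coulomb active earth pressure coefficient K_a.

0.363

K_a = sin²(α+φ) / [sin²α · sin(α−δ) · (1 + √{sin(φ+δ)sin(φ−β) / (sin(α−δ)sin(α+β))})²].
With α = 80.9°, φ = 32.9°, δ = 18.2°, β = 5.8°: K_a = 0.3627.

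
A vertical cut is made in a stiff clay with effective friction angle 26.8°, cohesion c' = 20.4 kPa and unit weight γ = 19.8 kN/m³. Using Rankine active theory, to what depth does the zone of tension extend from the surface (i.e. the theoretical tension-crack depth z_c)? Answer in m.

3.35 m

K_a = tan²(45° − 26.8°/2) = 0.3785; √K_a = 0.6152.
The active pressure is zero where K_a γ z = 2c√K_a, so z_c = 2c/(γ√K_a) = 2×20.4/(19.8×0.6152) = 3.349 m.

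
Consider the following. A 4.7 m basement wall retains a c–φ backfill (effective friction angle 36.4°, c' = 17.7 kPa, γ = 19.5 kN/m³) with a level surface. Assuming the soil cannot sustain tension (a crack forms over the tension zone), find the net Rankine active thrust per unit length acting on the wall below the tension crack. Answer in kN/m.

K_a = 0.2552; √K_a = 0.5051.
Tension-crack depth z_c = 2c/(γ√K_a) = 2×17.7/(19.5×0.5051) = 3.594 m.
σ_a at base = K_a γ H − 2c√K_a = 0.2552×19.5×4.7 − 2×17.7×0.5051 = 5.504 kPa.
P_a = ½ × 5.504 × (H − z_c) = 0.5×5.504×1.106 = 3.044 kN/m.

3.04 kN/m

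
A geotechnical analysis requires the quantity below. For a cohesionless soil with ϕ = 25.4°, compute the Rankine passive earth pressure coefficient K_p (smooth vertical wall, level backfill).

K_p = (1 + sin φ)/(1 − sin φ) = tan²(45° + 25.4°/2) = 2.502.

2.50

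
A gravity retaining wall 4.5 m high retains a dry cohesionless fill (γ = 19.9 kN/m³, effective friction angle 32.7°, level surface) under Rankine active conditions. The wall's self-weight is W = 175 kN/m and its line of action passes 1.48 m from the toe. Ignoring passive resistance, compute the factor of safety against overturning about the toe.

2.87

K_a = tan²(45° − 32.7°/2) = 0.2985.
P_a = ½K_aγH² = 0.5×0.2985×19.9×4.5² = 60.14 kN/m, acting at H/3 = 1.500 m above the base.
Overturning moment M_o = P_a × H/3 = 60.14 × 1.500 = 90.22.
Resisting moment M_r = W × 1.48 = 175 × 1.48 = 259.0.
FS_overturning = M_r/M_o = 259.0/90.22 = 2.871.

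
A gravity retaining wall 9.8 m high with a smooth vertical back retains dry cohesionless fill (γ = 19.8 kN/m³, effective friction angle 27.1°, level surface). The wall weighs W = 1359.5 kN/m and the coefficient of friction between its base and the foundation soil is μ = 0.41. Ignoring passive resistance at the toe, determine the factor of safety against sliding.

1.57

K_a = tan²(45° − 27.1°/2) = 0.3741.
P_a = ½K_aγH² = 0.5×0.3741×19.8×9.8² = 355.7 kN/m, acting at H/3 = 3.267 m above the base.
FS_sliding = μW / P_a = 0.41×1359.5 / 355.7 = 1.567.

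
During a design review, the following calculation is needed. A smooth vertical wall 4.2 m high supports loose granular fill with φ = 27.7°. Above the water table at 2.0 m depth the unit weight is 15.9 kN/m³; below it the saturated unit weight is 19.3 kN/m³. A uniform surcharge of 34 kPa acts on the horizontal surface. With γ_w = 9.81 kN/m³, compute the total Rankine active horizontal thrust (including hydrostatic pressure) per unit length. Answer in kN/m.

121 kN/m

K_a = tan²(45° − φ/2) = 0.3653.
γ' = 19.3 − 9.81 = 9.490 kN/m³. h₂ = H − d_w = 2.2 m.
σ'_h: at surface K_a·q = 12.42; at WT K_a(q+γd_w) = 24.04; at base K_a(q+γd_w+γ'h₂) = 31.67 kPa.
P₁ = ½(12.42+24.04)×2.0 = 36.46; P₂ = ½(24.04+31.67)×2.2 = 61.28; P_w = ½γ_w h₂² = 23.74.
Total = 36.46+61.28+23.74 = 121.5 kN/m.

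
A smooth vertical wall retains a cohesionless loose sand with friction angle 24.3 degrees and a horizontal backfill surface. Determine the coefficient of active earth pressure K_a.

0.417

K_a = tan²(45° − φ/2) = tan²(32.85°) = 0.4169.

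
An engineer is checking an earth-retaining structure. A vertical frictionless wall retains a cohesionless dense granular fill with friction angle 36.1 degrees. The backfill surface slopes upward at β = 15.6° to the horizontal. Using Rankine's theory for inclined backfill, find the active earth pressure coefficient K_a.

K_a = cos β · (cos β − √(cos²β − cos²φ)) / (cos β + √(cos²β − cos²φ)).
cos β = 0.9632, cos φ = 0.8080, √(cos²β − cos²φ) = 0.5242.
K_a = 0.9632 × (0.9632 − 0.5242)/(0.9632 + 0.5242) = 0.2842.

0.284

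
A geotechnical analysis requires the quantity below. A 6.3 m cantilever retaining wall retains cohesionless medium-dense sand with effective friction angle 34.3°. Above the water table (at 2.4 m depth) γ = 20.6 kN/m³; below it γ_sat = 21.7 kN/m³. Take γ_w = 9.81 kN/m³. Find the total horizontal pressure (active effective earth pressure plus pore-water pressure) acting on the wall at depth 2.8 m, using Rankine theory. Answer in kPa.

K_a = (1 − sin φ)/(1 + sin φ) = 0.2792.
γ' = 21.7 − 9.81 = 11.89 kN/m³.
Effective vertical stress at 2.8 m: σ'_v = 20.6×2.4 + 11.89×0.400 = 54.20 kPa.
σ'_h = K_a σ'_v = 0.2792 × 54.20 = 15.13 kPa; u = γ_w × 0.400 = 3.924 kPa.
Total σ_h = 15.13 + 3.924 = 19.05 kPa.

19.1 kPa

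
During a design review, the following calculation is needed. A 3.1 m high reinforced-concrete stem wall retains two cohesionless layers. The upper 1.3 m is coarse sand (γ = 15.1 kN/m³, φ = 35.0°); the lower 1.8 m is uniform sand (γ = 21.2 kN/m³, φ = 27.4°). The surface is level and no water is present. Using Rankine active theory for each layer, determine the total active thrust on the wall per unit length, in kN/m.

29.2 kN/m

K_a1 = tan²(45°−35.0°/2) = 0.2710; K_a2 = tan²(45°−27.4°/2) = 0.3697.
Layer 1: σ at base = K_a1 γ₁ h₁ = 5.320 kPa; P₁ = ½×5.320×1.3 = 3.458.
Layer 2: σ_v at top = γ₁h₁ = 19.63; σ_h top = K_a2×19.63 = 7.257; σ_h base = K_a2×(19.63+21.2×1.8) = 21.36.
P₂ = ½(7.257+21.36)×1.8 = 25.76. Total P_a = 3.458+25.76 = 29.22 kN/m.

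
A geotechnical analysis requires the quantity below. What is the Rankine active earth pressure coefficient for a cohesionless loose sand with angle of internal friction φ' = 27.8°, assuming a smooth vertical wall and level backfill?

K_a = (1 − sin φ)/(1 + sin φ) = (1 − sin 27.8°)/(1 + sin 27.8°) = 0.3639.

0.364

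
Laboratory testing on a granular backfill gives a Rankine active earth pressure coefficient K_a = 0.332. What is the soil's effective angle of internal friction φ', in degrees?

30.1°

K_a = tan²(45° − φ/2) ⇒ 45° − φ/2 = arctan(√0.332) = 29.95°.
φ = 2(45° − 29.95°) = 30.10°.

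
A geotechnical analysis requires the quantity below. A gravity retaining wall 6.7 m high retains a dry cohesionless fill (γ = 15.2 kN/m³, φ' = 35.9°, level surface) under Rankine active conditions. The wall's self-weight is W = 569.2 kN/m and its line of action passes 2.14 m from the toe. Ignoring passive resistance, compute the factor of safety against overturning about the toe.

6.13

K_a = tan²(45° − 35.9°/2) = 0.2607.
P_a = ½K_aγH² = 0.5×0.2607×15.2×6.7² = 88.95 kN/m, acting at H/3 = 2.233 m above the base.
Overturning moment M_o = P_a × H/3 = 88.95 × 2.233 = 198.7.
Resisting moment M_r = W × 2.14 = 569.2 × 2.14 = 1218.
FS_overturning = M_r/M_o = 1218/198.7 = 6.131.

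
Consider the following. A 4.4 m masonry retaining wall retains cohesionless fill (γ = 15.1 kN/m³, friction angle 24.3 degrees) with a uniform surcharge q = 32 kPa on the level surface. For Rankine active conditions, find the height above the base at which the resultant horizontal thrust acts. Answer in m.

1.83 m

K_a = 0.4169.
Triangular part P₁ = ½K_aγH² = 60.94 at H/3 = 1.467 m; rectangular part P₂ = K_a q H = 58.70 at H/2 = 2.200 m.
ȳ = (P₁·1.467 + P₂·2.200)/(P₁+P₂) = 1.826 m.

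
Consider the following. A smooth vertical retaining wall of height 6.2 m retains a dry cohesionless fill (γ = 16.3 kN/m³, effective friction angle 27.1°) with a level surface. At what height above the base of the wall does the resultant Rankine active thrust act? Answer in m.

K_a = 0.3741.
The pressure distribution is triangular, so the resultant acts at H/3 above the base = 6.2/3 = 2.067 m.

2.07 m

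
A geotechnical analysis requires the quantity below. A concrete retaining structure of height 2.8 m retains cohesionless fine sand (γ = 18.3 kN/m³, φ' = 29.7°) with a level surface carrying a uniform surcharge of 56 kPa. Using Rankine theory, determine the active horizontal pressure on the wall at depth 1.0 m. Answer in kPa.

K_a = (1 − sin φ)/(1 + sin φ) = 0.3374.
σ_v = γz + q = 18.3 × 1.0 + 56 = 74.30 kPa.
σ_h = K_a σ_v = 0.3374 × 74.30 = 25.07 kPa.

25.1 kPa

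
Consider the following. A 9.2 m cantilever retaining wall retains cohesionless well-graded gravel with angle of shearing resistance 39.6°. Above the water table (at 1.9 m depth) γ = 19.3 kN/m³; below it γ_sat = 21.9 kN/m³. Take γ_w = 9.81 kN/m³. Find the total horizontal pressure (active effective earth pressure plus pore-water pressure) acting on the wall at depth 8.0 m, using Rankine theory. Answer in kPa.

84.3 kPa

K_a = (1 − sin φ)/(1 + sin φ) = 0.2214.
γ' = 21.9 − 9.81 = 12.09 kN/m³.
Effective vertical stress at 8.0 m: σ'_v = 19.3×1.9 + 12.09×6.10 = 110.4 kPa.
σ'_h = K_a σ'_v = 0.2214 × 110.4 = 24.45 kPa; u = γ_w × 6.10 = 59.84 kPa.
Total σ_h = 24.45 + 59.84 = 84.29 kPa.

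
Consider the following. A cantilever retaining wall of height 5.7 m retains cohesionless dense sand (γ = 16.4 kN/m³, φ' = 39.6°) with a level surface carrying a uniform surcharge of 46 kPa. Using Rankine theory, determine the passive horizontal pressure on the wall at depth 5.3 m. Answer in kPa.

K_p = (1 + sin φ)/(1 − sin φ) = 4.516.
σ_v = γz + q = 16.4 × 5.3 + 46 = 132.9 kPa.
σ_h = K_p σ_v = 4.516 × 132.9 = 600.3 kPa.

600 kPa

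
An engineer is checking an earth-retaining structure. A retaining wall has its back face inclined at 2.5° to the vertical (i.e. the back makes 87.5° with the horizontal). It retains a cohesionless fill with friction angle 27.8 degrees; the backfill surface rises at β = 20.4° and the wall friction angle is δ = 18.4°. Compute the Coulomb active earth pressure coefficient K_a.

0.501

K_a = sin²(α+φ) / [sin²α · sin(α−δ) · (1 + √{sin(φ+δ)sin(φ−β) / (sin(α−δ)sin(α+β))})²].
With α = 87.5°, φ = 27.8°, δ = 18.4°, β = 20.4°: K_a = 0.5005.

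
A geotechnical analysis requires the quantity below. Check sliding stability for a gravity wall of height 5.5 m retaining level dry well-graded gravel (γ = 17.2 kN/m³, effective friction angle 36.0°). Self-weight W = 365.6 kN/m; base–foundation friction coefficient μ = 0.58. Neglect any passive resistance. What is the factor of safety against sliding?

K_a = tan²(45° − 36.0°/2) = 0.2596.
P_a = ½K_aγH² = 0.5×0.2596×17.2×5.5² = 67.54 kN/m, acting at H/3 = 1.833 m above the base.
FS_sliding = μW / P_a = 0.58×365.6 / 67.54 = 3.140.

3.14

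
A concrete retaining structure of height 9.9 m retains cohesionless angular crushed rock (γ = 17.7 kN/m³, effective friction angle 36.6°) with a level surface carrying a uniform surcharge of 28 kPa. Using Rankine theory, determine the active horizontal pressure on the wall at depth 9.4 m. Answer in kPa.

49.2 kPa

K_a = (1 − sin φ)/(1 + sin φ) = 0.2530.
σ_v = γz + q = 17.7 × 9.4 + 28 = 194.4 kPa.
σ_h = K_a σ_v = 0.2530 × 194.4 = 49.17 kPa.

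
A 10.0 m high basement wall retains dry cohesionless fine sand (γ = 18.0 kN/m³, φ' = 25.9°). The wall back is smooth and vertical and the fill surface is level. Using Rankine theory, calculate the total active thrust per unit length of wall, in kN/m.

K_a = tan²(45° − φ/2) = 0.3920.
P_a = ½ K_a γ H² = 0.5 × 0.3920 × 18.0 × 10.0² = 352.8 kN/m.

353 kN/m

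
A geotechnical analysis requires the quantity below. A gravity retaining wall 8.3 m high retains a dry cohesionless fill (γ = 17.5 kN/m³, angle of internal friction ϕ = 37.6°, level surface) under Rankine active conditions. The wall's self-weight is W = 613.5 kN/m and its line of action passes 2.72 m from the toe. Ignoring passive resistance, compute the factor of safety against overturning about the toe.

4.13

K_a = tan²(45° − 37.6°/2) = 0.2421.
P_a = ½K_aγH² = 0.5×0.2421×17.5×8.3² = 145.9 kN/m, acting at H/3 = 2.767 m above the base.
Overturning moment M_o = P_a × H/3 = 145.9 × 2.767 = 403.8.
Resisting moment M_r = W × 2.72 = 613.5 × 2.72 = 1669.
FS_overturning = M_r/M_o = 1669/403.8 = 4.133.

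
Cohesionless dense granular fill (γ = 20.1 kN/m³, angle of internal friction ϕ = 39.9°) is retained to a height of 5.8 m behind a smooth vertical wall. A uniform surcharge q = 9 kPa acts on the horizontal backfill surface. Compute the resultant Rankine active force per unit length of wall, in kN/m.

85.3 kN/m

K_a = tan²(45° − φ/2) = 0.2184.
Soil triangle: ½ K_a γ H² = 0.5×0.2184×20.1×5.8² = 73.85 kN/m.
Surcharge rectangle: K_a q H = 0.2184×9×5.8 = 11.40 kN/m.
Total = 73.85 + 11.40 = 85.25 kN/m.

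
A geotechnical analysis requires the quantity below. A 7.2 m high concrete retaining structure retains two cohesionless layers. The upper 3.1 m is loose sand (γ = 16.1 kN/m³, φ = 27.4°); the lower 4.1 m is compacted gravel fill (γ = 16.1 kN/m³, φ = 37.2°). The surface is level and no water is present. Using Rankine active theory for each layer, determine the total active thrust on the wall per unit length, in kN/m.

112 kN/m

K_a1 = tan²(45°−27.4°/2) = 0.3697; K_a2 = tan²(45°−37.2°/2) = 0.2464.
Layer 1: σ at base = K_a1 γ₁ h₁ = 18.45 kPa; P₁ = ½×18.45×3.1 = 28.60.
Layer 2: σ_v at top = γ₁h₁ = 49.91; σ_h top = K_a2×49.91 = 12.30; σ_h base = K_a2×(49.91+16.1×4.1) = 28.56.
P₂ = ½(12.30+28.56)×4.1 = 83.77. Total P_a = 28.60+83.77 = 112.4 kN/m.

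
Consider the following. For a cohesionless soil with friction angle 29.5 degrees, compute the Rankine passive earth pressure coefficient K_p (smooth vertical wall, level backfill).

2.94

K_p = (1 + sin φ)/(1 − sin φ) = tan²(45° + 29.5°/2) = 2.940.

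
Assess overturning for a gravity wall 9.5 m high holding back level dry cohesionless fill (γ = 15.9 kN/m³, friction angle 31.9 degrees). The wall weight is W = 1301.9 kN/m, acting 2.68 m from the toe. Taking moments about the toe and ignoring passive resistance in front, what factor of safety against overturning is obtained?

4.98

K_a = tan²(45° − 31.9°/2) = 0.3085.
P_a = ½K_aγH² = 0.5×0.3085×15.9×9.5² = 221.4 kN/m, acting at H/3 = 3.167 m above the base.
Overturning moment M_o = P_a × H/3 = 221.4 × 3.167 = 701.0.
Resisting moment M_r = W × 2.68 = 1301.9 × 2.68 = 3489.
FS_overturning = M_r/M_o = 3489/701.0 = 4.977.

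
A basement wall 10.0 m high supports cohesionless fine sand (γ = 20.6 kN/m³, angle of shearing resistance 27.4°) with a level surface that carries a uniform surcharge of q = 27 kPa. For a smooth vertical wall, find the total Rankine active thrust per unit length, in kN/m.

481 kN/m

K_a = tan²(45° − φ/2) = 0.3697.
Soil triangle: ½ K_a γ H² = 0.5×0.3697×20.6×10.0² = 380.8 kN/m.
Surcharge rectangle: K_a q H = 0.3697×27×10.0 = 99.81 kN/m.
Total = 380.8 + 99.81 = 480.6 kN/m.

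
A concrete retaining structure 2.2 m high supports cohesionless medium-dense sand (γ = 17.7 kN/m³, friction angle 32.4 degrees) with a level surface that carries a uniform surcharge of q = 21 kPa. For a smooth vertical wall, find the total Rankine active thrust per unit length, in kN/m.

26.9 kN/m

K_a = tan²(45° − φ/2) = 0.3022.
Soil triangle: ½ K_a γ H² = 0.5×0.3022×17.7×2.2² = 12.95 kN/m.
Surcharge rectangle: K_a q H = 0.3022×21×2.2 = 13.96 kN/m.
Total = 12.95 + 13.96 = 26.91 kN/m.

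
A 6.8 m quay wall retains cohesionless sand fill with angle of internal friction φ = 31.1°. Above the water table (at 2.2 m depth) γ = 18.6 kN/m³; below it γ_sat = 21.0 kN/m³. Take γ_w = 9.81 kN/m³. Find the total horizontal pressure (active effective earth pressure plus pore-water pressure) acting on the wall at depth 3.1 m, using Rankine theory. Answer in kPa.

25.1 kPa

K_a = (1 − sin φ)/(1 + sin φ) = 0.3188.
γ' = 21.0 − 9.81 = 11.19 kN/m³.
Effective vertical stress at 3.1 m: σ'_v = 18.6×2.2 + 11.19×0.900 = 50.99 kPa.
σ'_h = K_a σ'_v = 0.3188 × 50.99 = 16.26 kPa; u = γ_w × 0.900 = 8.829 kPa.
Total σ_h = 16.26 + 8.829 = 25.08 kPa.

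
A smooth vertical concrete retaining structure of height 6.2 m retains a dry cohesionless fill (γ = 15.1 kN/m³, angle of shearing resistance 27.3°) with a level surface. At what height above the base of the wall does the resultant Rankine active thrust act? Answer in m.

2.07 m

K_a = 0.3711.
The pressure distribution is triangular, so the resultant acts at H/3 above the base = 6.2/3 = 2.067 m.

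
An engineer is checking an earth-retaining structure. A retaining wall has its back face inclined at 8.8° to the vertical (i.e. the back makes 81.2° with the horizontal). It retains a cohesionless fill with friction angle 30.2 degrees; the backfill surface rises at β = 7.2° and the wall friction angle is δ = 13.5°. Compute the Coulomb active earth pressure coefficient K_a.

0.404

K_a = sin²(α+φ) / [sin²α · sin(α−δ) · (1 + √{sin(φ+δ)sin(φ−β) / (sin(α−δ)sin(α+β))})²].
With α = 81.2°, φ = 30.2°, δ = 13.5°, β = 7.2°: K_a = 0.4044.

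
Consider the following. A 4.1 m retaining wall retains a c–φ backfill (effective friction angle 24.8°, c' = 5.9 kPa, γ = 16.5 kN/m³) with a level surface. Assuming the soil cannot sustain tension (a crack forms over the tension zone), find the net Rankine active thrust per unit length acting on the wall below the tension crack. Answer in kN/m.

30.0 kN/m

K_a = 0.4090; √K_a = 0.6395.
Tension-crack depth z_c = 2c/(γ√K_a) = 2×5.9/(16.5×0.6395) = 1.118 m.
σ_a at base = K_a γ H − 2c√K_a = 0.4090×16.5×4.1 − 2×5.9×0.6395 = 20.12 kPa.
P_a = ½ × 20.12 × (H − z_c) = 0.5×20.12×2.982 = 30.00 kN/m.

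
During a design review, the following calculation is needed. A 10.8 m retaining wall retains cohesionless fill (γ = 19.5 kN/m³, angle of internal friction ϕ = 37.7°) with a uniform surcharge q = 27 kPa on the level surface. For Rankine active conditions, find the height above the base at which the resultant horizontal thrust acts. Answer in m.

3.97 m

K_a = 0.2411.
Triangular part P₁ = ½K_aγH² = 274.1 at H/3 = 3.600 m; rectangular part P₂ = K_a q H = 70.29 at H/2 = 5.400 m.
ȳ = (P₁·3.600 + P₂·5.400)/(P₁+P₂) = 3.967 m.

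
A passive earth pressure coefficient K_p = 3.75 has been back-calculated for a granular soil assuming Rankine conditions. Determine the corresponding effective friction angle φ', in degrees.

35.4°

K_p = (1+sin φ)/(1−sin φ) ⇒ sin φ = (K_p − 1)/(K_p + 1) = 0.5789.
φ = arcsin(0.5789) = 35.38°.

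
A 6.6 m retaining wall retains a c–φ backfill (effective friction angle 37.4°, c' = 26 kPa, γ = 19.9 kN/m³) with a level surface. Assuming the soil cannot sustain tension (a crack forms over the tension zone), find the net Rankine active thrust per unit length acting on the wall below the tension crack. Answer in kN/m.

4.19 kN/m

K_a = 0.2443; √K_a = 0.4942.
Tension-crack depth z_c = 2c/(γ√K_a) = 2×26/(19.9×0.4942) = 5.287 m.
σ_a at base = K_a γ H − 2c√K_a = 0.2443×19.9×6.6 − 2×26×0.4942 = 6.382 kPa.
P_a = ½ × 6.382 × (H − z_c) = 0.5×6.382×1.313 = 4.189 kN/m.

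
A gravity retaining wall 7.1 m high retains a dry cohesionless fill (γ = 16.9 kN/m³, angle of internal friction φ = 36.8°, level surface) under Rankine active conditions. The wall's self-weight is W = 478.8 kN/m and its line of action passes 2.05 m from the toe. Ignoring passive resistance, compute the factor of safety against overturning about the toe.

K_a = tan²(45° − 36.8°/2) = 0.2508.
P_a = ½K_aγH² = 0.5×0.2508×16.9×7.1² = 106.8 kN/m, acting at H/3 = 2.367 m above the base.
Overturning moment M_o = P_a × H/3 = 106.8 × 2.367 = 252.8.
Resisting moment M_r = W × 2.05 = 478.8 × 2.05 = 981.5.
FS_overturning = M_r/M_o = 981.5/252.8 = 3.883.

3.88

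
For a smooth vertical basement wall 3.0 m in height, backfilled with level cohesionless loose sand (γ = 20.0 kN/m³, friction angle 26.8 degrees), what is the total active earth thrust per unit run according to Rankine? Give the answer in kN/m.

34.1 kN/m

K_a = tan²(45° − φ/2) = 0.3785.
P_a = ½ K_a γ H² = 0.5 × 0.3785 × 20.0 × 3.0² = 34.06 kN/m.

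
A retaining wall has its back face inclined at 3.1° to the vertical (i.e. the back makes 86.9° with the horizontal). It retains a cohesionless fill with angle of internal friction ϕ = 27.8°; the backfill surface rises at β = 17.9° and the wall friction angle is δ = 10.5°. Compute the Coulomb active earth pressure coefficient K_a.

K_a = sin²(α+φ) / [sin²α · sin(α−δ) · (1 + √{sin(φ+δ)sin(φ−β) / (sin(α−δ)sin(α+β))})²].
With α = 86.9°, φ = 27.8°, δ = 10.5°, β = 17.9°: K_a = 0.4766.

0.477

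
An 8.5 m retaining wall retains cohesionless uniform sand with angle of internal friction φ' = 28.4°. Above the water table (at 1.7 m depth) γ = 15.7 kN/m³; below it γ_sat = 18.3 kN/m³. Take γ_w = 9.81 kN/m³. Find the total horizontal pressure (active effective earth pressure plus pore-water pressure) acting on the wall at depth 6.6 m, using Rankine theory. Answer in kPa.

72.3 kPa

K_a = (1 − sin φ)/(1 + sin φ) = 0.3554.
γ' = 18.3 − 9.81 = 8.490 kN/m³.
Effective vertical stress at 6.6 m: σ'_v = 15.7×1.7 + 8.490×4.90 = 68.29 kPa.
σ'_h = K_a σ'_v = 0.3554 × 68.29 = 24.27 kPa; u = γ_w × 4.90 = 48.07 kPa.
Total σ_h = 24.27 + 48.07 = 72.34 kPa.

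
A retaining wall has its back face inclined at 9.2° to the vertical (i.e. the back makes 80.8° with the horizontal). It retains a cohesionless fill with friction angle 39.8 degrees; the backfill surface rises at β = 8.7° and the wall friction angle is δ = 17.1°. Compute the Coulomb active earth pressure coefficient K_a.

K_a = sin²(α+φ) / [sin²α · sin(α−δ) · (1 + √{sin(φ+δ)sin(φ−β) / (sin(α−δ)sin(α+β))})²].
With α = 80.8°, φ = 39.8°, δ = 17.1°, β = 8.7°: K_a = 0.2953.

0.295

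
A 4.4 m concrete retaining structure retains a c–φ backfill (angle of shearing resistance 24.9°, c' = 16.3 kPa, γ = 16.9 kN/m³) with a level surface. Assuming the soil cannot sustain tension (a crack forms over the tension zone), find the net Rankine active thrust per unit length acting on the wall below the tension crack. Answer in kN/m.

6.54 kN/m

K_a = 0.4074; √K_a = 0.6383.
Tension-crack depth z_c = 2c/(γ√K_a) = 2×16.3/(16.9×0.6383) = 3.022 m.
σ_a at base = K_a γ H − 2c√K_a = 0.4074×16.9×4.4 − 2×16.3×0.6383 = 9.488 kPa.
P_a = ½ × 9.488 × (H − z_c) = 0.5×9.488×1.378 = 6.536 kN/m.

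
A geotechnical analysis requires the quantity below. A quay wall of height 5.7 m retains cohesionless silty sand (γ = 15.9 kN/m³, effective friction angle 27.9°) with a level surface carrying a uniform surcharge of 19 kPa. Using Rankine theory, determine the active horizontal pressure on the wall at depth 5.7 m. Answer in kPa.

39.7 kPa

K_a = (1 − sin φ)/(1 + sin φ) = 0.3625.
σ_v = γz + q = 15.9 × 5.7 + 19 = 109.6 kPa.
σ_h = K_a σ_v = 0.3625 × 109.6 = 39.74 kPa.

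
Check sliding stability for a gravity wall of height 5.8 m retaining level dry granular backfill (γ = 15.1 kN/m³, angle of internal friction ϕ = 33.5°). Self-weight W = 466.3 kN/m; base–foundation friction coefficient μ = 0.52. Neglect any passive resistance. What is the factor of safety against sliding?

K_a = tan²(45° − 33.5°/2) = 0.2887.
P_a = ½K_aγH² = 0.5×0.2887×15.1×5.8² = 73.33 kN/m, acting at H/3 = 1.933 m above the base.
FS_sliding = μW / P_a = 0.52×466.3 / 73.33 = 3.307.

3.31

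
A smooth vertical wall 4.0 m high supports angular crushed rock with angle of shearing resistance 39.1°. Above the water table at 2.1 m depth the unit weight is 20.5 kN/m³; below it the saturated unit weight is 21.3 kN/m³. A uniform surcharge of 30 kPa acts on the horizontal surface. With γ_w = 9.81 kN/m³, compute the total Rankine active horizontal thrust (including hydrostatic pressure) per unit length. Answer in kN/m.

78.3 kN/m

K_a = tan²(45° − φ/2) = 0.2265.
γ' = 21.3 − 9.81 = 11.49 kN/m³. h₂ = H − d_w = 1.9 m.
σ'_h: at surface K_a·q = 6.795; at WT K_a(q+γd_w) = 16.54; at base K_a(q+γd_w+γ'h₂) = 21.49 kPa.
P₁ = ½(6.795+16.54)×2.1 = 24.51; P₂ = ½(16.54+21.49)×1.9 = 36.13; P_w = ½γ_w h₂² = 17.71.
Total = 24.51+36.13+17.71 = 78.35 kN/m.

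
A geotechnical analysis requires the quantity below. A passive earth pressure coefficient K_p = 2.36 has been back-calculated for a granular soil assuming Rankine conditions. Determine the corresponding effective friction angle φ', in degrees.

23.9°

K_p = (1+sin φ)/(1−sin φ) ⇒ sin φ = (K_p − 1)/(K_p + 1) = 0.4048.
φ = arcsin(0.4048) = 23.88°.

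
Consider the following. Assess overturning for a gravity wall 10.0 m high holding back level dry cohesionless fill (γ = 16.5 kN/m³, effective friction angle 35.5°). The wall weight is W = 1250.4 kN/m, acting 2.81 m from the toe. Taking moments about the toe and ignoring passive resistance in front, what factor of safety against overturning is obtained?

4.82

K_a = tan²(45° − 35.5°/2) = 0.2653.
P_a = ½K_aγH² = 0.5×0.2653×16.5×10.0² = 218.8 kN/m, acting at H/3 = 3.333 m above the base.
Overturning moment M_o = P_a × H/3 = 218.8 × 3.333 = 729.5.
Resisting moment M_r = W × 2.81 = 1250.4 × 2.81 = 3514.
FS_overturning = M_r/M_o = 3514/729.5 = 4.817.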